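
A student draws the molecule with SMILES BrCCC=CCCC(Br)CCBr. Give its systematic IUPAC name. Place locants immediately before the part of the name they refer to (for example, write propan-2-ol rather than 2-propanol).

1,7,9-tribromonon-3-ene

Counting along the main chain through the multiple bond gives 9 carbons: the parent is nonane.
There is one C=C double bond, indicated by the ending -ene.
Choose the numbering such that numbering from this end puts the double bond at C-3 rather than C-6.
This places the double bond between C-3 and C-4; bromo groups at C-1 and C-7 and C-9.
The name is 1,7,9-tribromonon-3-ene.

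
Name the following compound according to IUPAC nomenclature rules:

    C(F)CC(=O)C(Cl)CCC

Counting along the main chain through the carbonyl gives 7 carbons: the parent is heptane.
The principal characteristic group is a ketone (C=O on an internal carbon), named with the suffix -one.
Choose the numbering such that numbering from this end puts the carbonyl group at C-3 rather than C-5.
This places the carbonyl at C-3; a chloro group at C-4; a fluoro group at C-1.
Prefixes are listed alphabetically: chloro, fluoro.
Putting it together: 4-chloro-1-fluoroheptan-3-one.

4-chloro-1-fluoroheptan-3-one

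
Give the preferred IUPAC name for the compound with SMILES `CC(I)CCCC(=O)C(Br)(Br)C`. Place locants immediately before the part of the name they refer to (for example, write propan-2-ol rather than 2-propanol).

The longest chain bearing the carbonyl is 8 carbons long (octane).
The highest-priority functional group is a ketone (C=O on an internal carbon), so the name ends in -one.
Number the chain so that numbering from this end puts the carbonyl group at C-3 rather than C-6.
With this numbering: the carbonyl at C-3; two bromo groups at C-2; an iodo group at C-7.
Prefixes are listed alphabetically: bromo, iodo.
Assembling the pieces gives 2,2-dibromo-7-iodooctan-3-one.

2,2-dibromo-7-iodooctan-3-one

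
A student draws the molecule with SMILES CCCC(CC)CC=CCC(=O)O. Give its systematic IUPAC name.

6-ethylnon-3-enoic acid

The longest chain bearing the –COOH group and the multiple bond is 9 carbons long (nonane).
A carboxylic acid (terminal –COOH) is the principal characteristic group, giving the suffix -oic acid.
The chain contains a C=C double bond, so the unsaturation ending is -ene.
The numbering direction is chosen so that the carboxylic acid carbon is C-1 by definition.
With this numbering: the double bond between C-3 and C-4; an ethyl group at C-6.
Assembling the pieces gives 6-ethylnon-3-enoic acid.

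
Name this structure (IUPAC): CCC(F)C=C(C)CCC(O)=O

The longest chain bearing the –COOH group and the multiple bond is 8 carbons long (octane).
The principal characteristic group is a carboxylic acid (terminal –COOH), named with the suffix -oic acid.
There is one C=C double bond, indicated by the ending -ene.
The numbering direction is chosen so that the carboxylic acid carbon is C-1 by definition.
This places the double bond between C-4 and C-5; a fluoro group at C-6; a methyl group at C-4.
The substituents are ordered alphabetically, ignoring any di-/tri- multipliers.
The name is 6-fluoro-4-methyloct-4-enoic acid.

6-fluoro-4-methyloct-4-enoic acid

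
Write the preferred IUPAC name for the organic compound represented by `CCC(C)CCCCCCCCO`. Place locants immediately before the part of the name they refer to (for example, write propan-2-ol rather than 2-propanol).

The longest chain bearing the –OH group is 11 carbons long (undecane).
An alcohol (–OH) is the principal characteristic group, giving the suffix -ol.
Choose the numbering such that numbering from this end puts the hydroxyl group at C-1 rather than C-11.
With this numbering: the hydroxyl at C-1; a methyl group at C-9.
Assembling the pieces gives 9-methylundecan-1-ol.

9-methylundecan-1-ol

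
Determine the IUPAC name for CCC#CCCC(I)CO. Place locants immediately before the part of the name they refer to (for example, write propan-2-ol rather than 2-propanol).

2-iodooct-5-yn-1-ol

Counting along the main chain through the –OH group and the multiple bond gives 8 carbons: the parent is octane.
The highest-priority functional group is an alcohol (–OH), so the name ends in -ol.
There is one C≡C triple bond, indicated by the ending -yne.
Number the chain so that numbering from this end puts the hydroxyl group at C-1 rather than C-8.
This places the hydroxyl at C-1; the triple bond between C-5 and C-6; an iodo group at C-2.
Putting it together: 2-iodooct-5-yn-1-ol.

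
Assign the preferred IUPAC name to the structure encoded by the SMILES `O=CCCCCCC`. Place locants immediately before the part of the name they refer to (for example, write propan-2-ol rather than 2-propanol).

The longest carbon chain that includes the –CHO group has 7 carbons, so the parent hydride is heptane.
The principal characteristic group is an aldehyde (terminal –CHO), named with the suffix -al.
Choose the numbering such that the aldehyde carbon is C-1 by definition.
The name is heptanal.

heptanal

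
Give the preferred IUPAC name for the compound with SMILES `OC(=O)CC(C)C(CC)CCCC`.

Counting along the main chain through the –COOH group gives 8 carbons: the parent is octane.
The highest-priority functional group is a carboxylic acid (terminal –COOH), so the name ends in -oic acid.
Number the chain so that the carboxylic acid carbon is C-1 by definition.
With this numbering: an ethyl group at C-4; a methyl group at C-3.
Substituent prefixes are cited in alphabetical order (multiplying prefixes like di-/tri- are ignored for ordering).
Putting it together: 4-ethyl-3-methyloctanoic acid.

4-ethyl-3-methyloctanoic acid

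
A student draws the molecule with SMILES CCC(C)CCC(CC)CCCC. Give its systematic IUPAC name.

6-ethyl-3-methyldecane

The parent chain contains 10 carbons (decane).
The numbering direction is chosen so that the substituent locant set {3,6} is lower than {5,8} at the first point of difference.
That gives an ethyl group at C-6; a methyl group at C-3.
The substituents are ordered alphabetically, ignoring any di-/tri- multipliers.
Assembling the pieces gives 6-ethyl-3-methyldecane.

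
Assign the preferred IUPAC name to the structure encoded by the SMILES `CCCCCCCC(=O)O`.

Counting along the main chain through the –COOH group gives 8 carbons: the parent is octane.
A carboxylic acid (terminal –COOH) is the principal characteristic group, giving the suffix -oic acid.
Number the chain so that the carboxylic acid carbon is C-1 by definition.
Putting it together: octanoic acid.

octanoic acid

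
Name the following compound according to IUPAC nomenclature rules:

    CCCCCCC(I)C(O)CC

The longest chain bearing the –OH group is 10 carbons long (decane).
The highest-priority functional group is an alcohol (–OH), so the name ends in -ol.
Choose the numbering such that numbering from this end puts the hydroxyl group at C-3 rather than C-8.
That gives the hydroxyl at C-3; an iodo group at C-4.
Assembling the pieces gives 4-iododecan-3-ol.

4-iododecan-3-ol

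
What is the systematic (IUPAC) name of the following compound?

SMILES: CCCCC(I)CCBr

The longest continuous carbon chain has 7 atoms, so the parent hydride is heptane.
Number the chain so that the substituent locant set {1,3} is lower than {5,7} at the first point of difference.
With this numbering: a bromo group at C-1; an iodo group at C-3.
Prefixes are listed alphabetically: bromo, iodo.
Putting it together: 1-bromo-3-iodoheptane.

1-bromo-3-iodoheptane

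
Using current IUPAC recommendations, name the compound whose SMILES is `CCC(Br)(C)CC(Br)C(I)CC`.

3,5-dibromo-6-iodo-3-methyloctane

The parent chain contains 8 carbons (octane).
Number the chain so that the substituent locant set {3,3,5,6} is lower than {3,4,6,6} at the first point of difference.
With this numbering: bromo groups at C-3 and C-5; an iodo group at C-6; a methyl group at C-3.
The substituents are ordered alphabetically, ignoring any di-/tri- multipliers.
The name is 3,5-dibromo-6-iodo-3-methyloctane.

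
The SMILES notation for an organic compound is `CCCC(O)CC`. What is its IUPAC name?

Counting along the main chain through the –OH group gives 6 carbons: the parent is hexane.
The principal characteristic group is an alcohol (–OH), named with the suffix -ol.
Number the chain so that numbering from this end puts the hydroxyl group at C-3 rather than C-4.
This places the hydroxyl at C-3.
Assembling the pieces gives hexan-3-ol.

hexan-3-ol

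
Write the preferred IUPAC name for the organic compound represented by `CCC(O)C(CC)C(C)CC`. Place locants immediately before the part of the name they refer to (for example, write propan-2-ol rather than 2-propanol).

Counting along the main chain through the –OH group gives 7 carbons: the parent is heptane.
The highest-priority functional group is an alcohol (–OH), so the name ends in -ol.
Choose the numbering such that numbering from this end puts the hydroxyl group at C-3 rather than C-5.
That gives the hydroxyl at C-3; an ethyl group at C-4; a methyl group at C-5.
Substituent prefixes are cited in alphabetical order (multiplying prefixes like di-/tri- are ignored for ordering).
Putting it together: 4-ethyl-5-methylheptan-3-ol.

4-ethyl-5-methylheptan-3-ol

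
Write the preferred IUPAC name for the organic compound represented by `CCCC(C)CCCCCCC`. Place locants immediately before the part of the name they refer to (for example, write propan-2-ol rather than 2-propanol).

The parent chain contains 11 carbons (undecane).
Number the chain so that the substituent locant set {4} is lower than {8} at the first point of difference.
This places a methyl group at C-4.
Putting it together: 4-methylundecane.

4-methylundecane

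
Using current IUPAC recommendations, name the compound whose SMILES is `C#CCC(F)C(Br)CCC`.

5-bromo-4-fluorooct-1-yne

The longest carbon chain that includes the multiple bond has 8 carbons, so the parent hydride is octane.
A C≡C triple bond in the chain gives the infix -yne-.
Number the chain so that numbering from this end puts the triple bond at C-1 rather than C-7.
With this numbering: the triple bond between C-1 and C-2; a bromo group at C-5; a fluoro group at C-4.
Prefixes are listed alphabetically: bromo, fluoro.
The name is 5-bromo-4-fluorooct-1-yne.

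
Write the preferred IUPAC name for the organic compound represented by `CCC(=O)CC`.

Counting along the main chain through the carbonyl gives 5 carbons: the parent is pentane.
The principal characteristic group is a ketone (C=O on an internal carbon), named with the suffix -one.
Both numbering directions give the same locant set; either may be used.
With this numbering: the carbonyl at C-3.
Assembling the pieces gives pentan-3-one.

pentan-3-one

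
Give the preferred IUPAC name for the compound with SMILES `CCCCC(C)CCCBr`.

The longest continuous carbon chain has 8 atoms, so the parent hydride is octane.
The numbering direction is chosen so that the substituent locant set {1,4} is lower than {5,8} at the first point of difference.
This places a bromo group at C-1; a methyl group at C-4.
Substituent prefixes are cited in alphabetical order (multiplying prefixes like di-/tri- are ignored for ordering).
Putting it together: 1-bromo-4-methyloctane.

1-bromo-4-methyloctane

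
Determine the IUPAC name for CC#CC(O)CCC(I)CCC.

7-iododec-2-yn-4-ol

The longest chain bearing the –OH group and the multiple bond is 10 carbons long (decane).
An alcohol (–OH) is the principal characteristic group, giving the suffix -ol.
A C≡C triple bond in the chain gives the infix -yne-.
The numbering direction is chosen so that numbering from this end puts the hydroxyl group at C-4 rather than C-7.
That gives the hydroxyl at C-4; the triple bond between C-2 and C-3; an iodo group at C-7.
Putting it together: 7-iododec-2-yn-4-ol.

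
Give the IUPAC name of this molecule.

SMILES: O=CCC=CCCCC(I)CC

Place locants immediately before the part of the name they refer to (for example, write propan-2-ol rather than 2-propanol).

8-iododec-3-enal

The longest chain bearing the –CHO group and the multiple bond is 10 carbons long (decane).
The highest-priority functional group is an aldehyde (terminal –CHO), so the name ends in -al.
The chain contains a C=C double bond, so the unsaturation ending is -ene.
Choose the numbering such that the aldehyde carbon is C-1 by definition.
With this numbering: the double bond between C-3 and C-4; an iodo group at C-8.
Putting it together: 8-iododec-3-enal.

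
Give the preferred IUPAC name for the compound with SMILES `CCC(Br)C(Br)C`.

2,3-dibromopentane

The longest continuous carbon chain has 5 atoms, so the parent hydride is pentane.
The numbering direction is chosen so that the substituent locant set {2,3} is lower than {3,4} at the first point of difference.
With this numbering: bromo groups at C-2 and C-3.
Assembling the pieces gives 2,3-dibromopentane.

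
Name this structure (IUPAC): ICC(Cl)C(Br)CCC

3-bromo-2-chloro-1-iodohexane

The longest carbon chain is 6 atoms: the parent is hexane.
Number the chain so that the substituent locant set {1,2,3} is lower than {4,5,6} at the first point of difference.
That gives a bromo group at C-3; a chloro group at C-2; an iodo group at C-1.
The substituents are ordered alphabetically, ignoring any di-/tri- multipliers.
The name is 3-bromo-2-chloro-1-iodohexane.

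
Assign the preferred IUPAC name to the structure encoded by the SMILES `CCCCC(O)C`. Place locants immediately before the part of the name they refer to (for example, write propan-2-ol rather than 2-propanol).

Counting along the main chain through the –OH group gives 6 carbons: the parent is hexane.
The principal characteristic group is an alcohol (–OH), named with the suffix -ol.
The numbering direction is chosen so that numbering from this end puts the hydroxyl group at C-2 rather than C-5.
That gives the hydroxyl at C-2.
Assembling the pieces gives hexan-2-ol.

hexan-2-ol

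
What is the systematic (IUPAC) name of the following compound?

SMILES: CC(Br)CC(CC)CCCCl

6-bromo-1-chloro-4-ethylheptane

The parent chain contains 7 carbons (heptane).
Number the chain so that the substituent locant set {1,4,6} is lower than {2,4,7} at the first point of difference.
With this numbering: a bromo group at C-6; a chloro group at C-1; an ethyl group at C-4.
The substituents are ordered alphabetically, ignoring any di-/tri- multipliers.
Putting it together: 6-bromo-1-chloro-4-ethylheptane.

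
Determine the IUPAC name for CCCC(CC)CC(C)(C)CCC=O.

The longest carbon chain that includes the –CHO group has 9 carbons, so the parent hydride is nonane.
An aldehyde (terminal –CHO) is the principal characteristic group, giving the suffix -al.
The numbering direction is chosen so that the aldehyde carbon is C-1 by definition.
That gives an ethyl group at C-6; two methyl groups at C-4.
The substituents are ordered alphabetically, ignoring any di-/tri- multipliers.
Assembling the pieces gives 6-ethyl-4,4-dimethylnonanal.

6-ethyl-4,4-dimethylnonanal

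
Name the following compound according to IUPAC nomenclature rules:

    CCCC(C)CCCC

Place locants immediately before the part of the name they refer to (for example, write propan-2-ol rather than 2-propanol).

The longest continuous carbon chain has 8 atoms, so the parent hydride is octane.
Choose the numbering such that the substituent locant set {4} is lower than {5} at the first point of difference.
With this numbering: a methyl group at C-4.
Putting it together: 4-methyloctane.

4-methyloctane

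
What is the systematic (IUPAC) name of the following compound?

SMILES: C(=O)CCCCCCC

The longest chain bearing the –CHO group is 8 carbons long (octane).
An aldehyde (terminal –CHO) is the principal characteristic group, giving the suffix -al.
Number the chain so that the aldehyde carbon is C-1 by definition.
Putting it together: octanal.

octanal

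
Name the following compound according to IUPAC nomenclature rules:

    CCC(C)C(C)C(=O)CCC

Counting along the main chain through the carbonyl gives 8 carbons: the parent is octane.
A ketone (C=O on an internal carbon) is the principal characteristic group, giving the suffix -one.
The numbering direction is chosen so that numbering from this end puts the carbonyl group at C-4 rather than C-5.
With this numbering: the carbonyl at C-4; methyl groups at C-5 and C-6.
Assembling the pieces gives 5,6-dimethyloctan-4-one.

5,6-dimethyloctan-4-one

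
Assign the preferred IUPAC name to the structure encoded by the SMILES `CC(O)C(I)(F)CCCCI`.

The longest chain bearing the –OH group is 7 carbons long (heptane).
The principal characteristic group is an alcohol (–OH), named with the suffix -ol.
The numbering direction is chosen so that numbering from this end puts the hydroxyl group at C-2 rather than C-6.
That gives the hydroxyl at C-2; a fluoro group at C-3; iodo groups at C-3 and C-7.
Prefixes are listed alphabetically: fluoro, iodo.
The name is 3-fluoro-3,7-diiodoheptan-2-ol.

3-fluoro-3,7-diiodoheptan-2-ol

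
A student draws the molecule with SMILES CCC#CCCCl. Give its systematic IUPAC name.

Counting along the main chain through the multiple bond gives 6 carbons: the parent is hexane.
There is one C≡C triple bond, indicated by the ending -yne.
The numbering direction is chosen so that the substituent locant set {1} is lower than {6} at the first point of difference.
With this numbering: the triple bond between C-3 and C-4; a chloro group at C-1.
The name is 1-chlorohex-3-yne.

1-chlorohex-3-yne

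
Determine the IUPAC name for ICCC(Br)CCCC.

3-bromo-1-iodoheptane

The longest continuous carbon chain has 7 atoms, so the parent hydride is heptane.
Number the chain so that the substituent locant set {1,3} is lower than {5,7} at the first point of difference.
With this numbering: a bromo group at C-3; an iodo group at C-1.
Substituent prefixes are cited in alphabetical order (multiplying prefixes like di-/tri- are ignored for ordering).
Putting it together: 3-bromo-1-iodoheptane.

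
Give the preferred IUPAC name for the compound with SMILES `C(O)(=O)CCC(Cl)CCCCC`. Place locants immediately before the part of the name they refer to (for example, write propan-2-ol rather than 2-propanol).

The longest carbon chain that includes the –COOH group has 9 carbons, so the parent hydride is nonane.
The highest-priority functional group is a carboxylic acid (terminal –COOH), so the name ends in -oic acid.
Number the chain so that the carboxylic acid carbon is C-1 by definition.
This places a chloro group at C-4.
Assembling the pieces gives 4-chlorononanoic acid.

4-chlorononanoic acid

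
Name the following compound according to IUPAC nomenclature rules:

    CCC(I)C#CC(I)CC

The longest chain bearing the multiple bond is 8 carbons long (octane).
A C≡C triple bond in the chain gives the infix -yne-.
Numbering from either end gives identical locants here.
With this numbering: the triple bond between C-4 and C-5; iodo groups at C-3 and C-6.
The name is 3,6-diiodooct-4-yne.

3,6-diiodooct-4-yne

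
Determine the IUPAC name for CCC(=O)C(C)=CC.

4-methylhex-4-en-3-one

The longest chain bearing the carbonyl and the multiple bond is 6 carbons long (hexane).
A ketone (C=O on an internal carbon) is the principal characteristic group, giving the suffix -one.
A C=C double bond in the chain gives the infix -ene-.
Number the chain so that numbering from this end puts the carbonyl group at C-3 rather than C-4.
That gives the carbonyl at C-3; the double bond between C-4 and C-5; a methyl group at C-4.
The name is 4-methylhex-4-en-3-one.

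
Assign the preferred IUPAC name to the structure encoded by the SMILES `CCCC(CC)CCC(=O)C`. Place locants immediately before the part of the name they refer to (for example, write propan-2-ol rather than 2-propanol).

Counting along the main chain through the carbonyl gives 8 carbons: the parent is octane.
The principal characteristic group is a ketone (C=O on an internal carbon), named with the suffix -one.
Choose the numbering such that numbering from this end puts the carbonyl group at C-2 rather than C-7.
This places the carbonyl at C-2; an ethyl group at C-5.
Putting it together: 5-ethyloctan-2-one.

5-ethyloctan-2-one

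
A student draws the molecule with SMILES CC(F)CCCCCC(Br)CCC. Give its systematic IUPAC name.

The parent chain contains 11 carbons (undecane).
Choose the numbering such that the substituent locant set {2,8} is lower than {4,10} at the first point of difference.
With this numbering: a bromo group at C-8; a fluoro group at C-2.
Prefixes are listed alphabetically: bromo, fluoro.
The name is 8-bromo-2-fluoroundecane.

8-bromo-2-fluoroundecane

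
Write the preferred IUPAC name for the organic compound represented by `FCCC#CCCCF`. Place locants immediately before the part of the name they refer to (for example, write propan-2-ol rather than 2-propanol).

1,7-difluorohept-3-yne

The longest carbon chain that includes the multiple bond has 7 carbons, so the parent hydride is heptane.
A C≡C triple bond in the chain gives the infix -yne-.
Number the chain so that numbering from this end puts the triple bond at C-3 rather than C-4.
That gives the triple bond between C-3 and C-4; fluoro groups at C-1 and C-7.
Putting it together: 1,7-difluorohept-3-yne.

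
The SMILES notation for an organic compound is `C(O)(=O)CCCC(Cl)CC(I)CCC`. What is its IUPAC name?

The longest carbon chain that includes the –COOH group has 10 carbons, so the parent hydride is decane.
The principal characteristic group is a carboxylic acid (terminal –COOH), named with the suffix -oic acid.
The numbering direction is chosen so that the carboxylic acid carbon is C-1 by definition.
That gives a chloro group at C-5; an iodo group at C-7.
Substituent prefixes are cited in alphabetical order (multiplying prefixes like di-/tri- are ignored for ordering).
Assembling the pieces gives 5-chloro-7-iododecanoic acid.

5-chloro-7-iododecanoic acid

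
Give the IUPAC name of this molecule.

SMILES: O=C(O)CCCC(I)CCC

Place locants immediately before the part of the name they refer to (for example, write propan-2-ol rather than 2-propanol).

5-iodooctanoic acid

The longest chain bearing the –COOH group is 8 carbons long (octane).
The principal characteristic group is a carboxylic acid (terminal –COOH), named with the suffix -oic acid.
The numbering direction is chosen so that the carboxylic acid carbon is C-1 by definition.
This places an iodo group at C-5.
The name is 5-iodooctanoic acid.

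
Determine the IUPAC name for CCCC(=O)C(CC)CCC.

The longest carbon chain that includes the carbonyl has 8 carbons, so the parent hydride is octane.
A ketone (C=O on an internal carbon) is the principal characteristic group, giving the suffix -one.
Number the chain so that numbering from this end puts the carbonyl group at C-4 rather than C-5.
That gives the carbonyl at C-4; an ethyl group at C-5.
The name is 5-ethyloctan-4-one.

5-ethyloctan-4-one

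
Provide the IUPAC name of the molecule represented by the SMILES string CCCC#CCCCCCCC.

Counting along the main chain through the multiple bond gives 12 carbons: the parent is dodecane.
A C≡C triple bond in the chain gives the infix -yne-.
Number the chain so that numbering from this end puts the triple bond at C-4 rather than C-8.
This places the triple bond between C-4 and C-5.
Putting it together: dodec-4-yne.

dodec-4-yne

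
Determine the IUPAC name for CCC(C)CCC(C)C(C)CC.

3,4,7-trimethylnonane

The longest continuous carbon chain has 9 atoms, so the parent hydride is nonane.
Number the chain so that the substituent locant set {3,4,7} is lower than {3,6,7} at the first point of difference.
This places methyl groups at C-3 and C-4 and C-7.
Putting it together: 3,4,7-trimethylnonane.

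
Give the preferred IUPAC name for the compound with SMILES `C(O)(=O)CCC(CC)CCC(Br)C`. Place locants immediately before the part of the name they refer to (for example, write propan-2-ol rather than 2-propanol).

7-bromo-4-ethyloctanoic acid

Counting along the main chain through the –COOH group gives 8 carbons: the parent is octane.
The highest-priority functional group is a carboxylic acid (terminal –COOH), so the name ends in -oic acid.
The numbering direction is chosen so that the carboxylic acid carbon is C-1 by definition.
That gives a bromo group at C-7; an ethyl group at C-4.
The substituents are ordered alphabetically, ignoring any di-/tri- multipliers.
Putting it together: 7-bromo-4-ethyloctanoic acid.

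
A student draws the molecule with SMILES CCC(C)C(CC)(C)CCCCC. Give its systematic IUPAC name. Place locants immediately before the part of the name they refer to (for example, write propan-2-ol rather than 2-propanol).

4-ethyl-3,4-dimethylnonane

The parent chain contains 9 carbons (nonane).
The numbering direction is chosen so that the substituent locant set {3,4,4} is lower than {6,6,7} at the first point of difference.
This places an ethyl group at C-4; methyl groups at C-3 and C-4.
Prefixes are listed alphabetically: ethyl, methyl.
Assembling the pieces gives 4-ethyl-3,4-dimethylnonane.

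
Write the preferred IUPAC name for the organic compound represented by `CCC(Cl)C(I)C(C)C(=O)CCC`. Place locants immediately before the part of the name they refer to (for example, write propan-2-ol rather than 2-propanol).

7-chloro-6-iodo-5-methylnonan-4-one

The longest chain bearing the carbonyl is 9 carbons long (nonane).
The principal characteristic group is a ketone (C=O on an internal carbon), named with the suffix -one.
The numbering direction is chosen so that numbering from this end puts the carbonyl group at C-4 rather than C-6.
With this numbering: the carbonyl at C-4; a chloro group at C-7; an iodo group at C-6; a methyl group at C-5.
The substituents are ordered alphabetically, ignoring any di-/tri- multipliers.
The name is 7-chloro-6-iodo-5-methylnonan-4-one.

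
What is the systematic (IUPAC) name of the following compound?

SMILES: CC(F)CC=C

The longest carbon chain that includes the multiple bond has 5 carbons, so the parent hydride is pentane.
The chain contains a C=C double bond, so the unsaturation ending is -ene.
Choose the numbering such that numbering from this end puts the double bond at C-1 rather than C-4.
That gives the double bond between C-1 and C-2; a fluoro group at C-4.
The name is 4-fluoropent-1-ene.

4-fluoropent-1-ene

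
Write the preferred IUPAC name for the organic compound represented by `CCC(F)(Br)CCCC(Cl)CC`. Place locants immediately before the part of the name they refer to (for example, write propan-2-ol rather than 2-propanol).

3-bromo-7-chloro-3-fluorononane

The longest carbon chain is 9 atoms: the parent is nonane.
The numbering direction is chosen so that the substituent locant set {3,3,7} is lower than {3,7,7} at the first point of difference.
This places a bromo group at C-3; a chloro group at C-7; a fluoro group at C-3.
The substituents are ordered alphabetically, ignoring any di-/tri- multipliers.
Putting it together: 3-bromo-7-chloro-3-fluorononane.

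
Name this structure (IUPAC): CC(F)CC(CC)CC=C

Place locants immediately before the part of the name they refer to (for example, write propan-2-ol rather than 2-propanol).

Counting along the main chain through the multiple bond gives 7 carbons: the parent is heptane.
The chain contains a C=C double bond, so the unsaturation ending is -ene.
Choose the numbering such that numbering from this end puts the double bond at C-1 rather than C-6.
With this numbering: the double bond between C-1 and C-2; an ethyl group at C-4; a fluoro group at C-6.
The substituents are ordered alphabetically, ignoring any di-/tri- multipliers.
Assembling the pieces gives 4-ethyl-6-fluorohept-1-ene.

4-ethyl-6-fluorohept-1-ene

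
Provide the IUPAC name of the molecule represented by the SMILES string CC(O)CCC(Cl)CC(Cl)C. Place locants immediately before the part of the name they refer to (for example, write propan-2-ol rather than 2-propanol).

5,7-dichlorooctan-2-ol

The longest chain bearing the –OH group is 8 carbons long (octane).
The highest-priority functional group is an alcohol (–OH), so the name ends in -ol.
The numbering direction is chosen so that numbering from this end puts the hydroxyl group at C-2 rather than C-7.
That gives the hydroxyl at C-2; chloro groups at C-5 and C-7.
The name is 5,7-dichlorooctan-2-ol.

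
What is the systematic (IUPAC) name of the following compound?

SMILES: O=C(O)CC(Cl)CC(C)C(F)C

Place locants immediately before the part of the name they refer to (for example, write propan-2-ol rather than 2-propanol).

3-chloro-6-fluoro-5-methylheptanoic acid

The longest carbon chain that includes the –COOH group has 7 carbons, so the parent hydride is heptane.
The highest-priority functional group is a carboxylic acid (terminal –COOH), so the name ends in -oic acid.
Choose the numbering such that the carboxylic acid carbon is C-1 by definition.
This places a chloro group at C-3; a fluoro group at C-6; a methyl group at C-5.
The substituents are ordered alphabetically, ignoring any di-/tri- multipliers.
Putting it together: 3-chloro-6-fluoro-5-methylheptanoic acid.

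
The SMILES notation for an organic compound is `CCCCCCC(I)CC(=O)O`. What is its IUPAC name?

The longest carbon chain that includes the –COOH group has 9 carbons, so the parent hydride is nonane.
A carboxylic acid (terminal –COOH) is the principal characteristic group, giving the suffix -oic acid.
The numbering direction is chosen so that the carboxylic acid carbon is C-1 by definition.
With this numbering: an iodo group at C-3.
The name is 3-iodononanoic acid.

3-iodononanoic acid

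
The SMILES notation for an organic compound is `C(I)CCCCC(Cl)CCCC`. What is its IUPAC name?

The longest continuous carbon chain has 10 atoms, so the parent hydride is decane.
Choose the numbering such that the substituent locant set {1,6} is lower than {5,10} at the first point of difference.
With this numbering: a chloro group at C-6; an iodo group at C-1.
Substituent prefixes are cited in alphabetical order (multiplying prefixes like di-/tri- are ignored for ordering).
Putting it together: 6-chloro-1-iododecane.

6-chloro-1-iododecane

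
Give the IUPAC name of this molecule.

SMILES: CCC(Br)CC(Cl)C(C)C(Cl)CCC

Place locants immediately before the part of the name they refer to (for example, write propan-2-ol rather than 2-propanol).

The longest continuous carbon chain has 10 atoms, so the parent hydride is decane.
Choose the numbering such that the substituent locant set {3,5,6,7} is lower than {4,5,6,8} at the first point of difference.
This places a bromo group at C-3; chloro groups at C-5 and C-7; a methyl group at C-6.
The substituents are ordered alphabetically, ignoring any di-/tri- multipliers.
Putting it together: 3-bromo-5,7-dichloro-6-methyldecane.

3-bromo-5,7-dichloro-6-methyldecane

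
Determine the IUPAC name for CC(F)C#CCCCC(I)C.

The longest carbon chain that includes the multiple bond has 9 carbons, so the parent hydride is nonane.
A C≡C triple bond in the chain gives the infix -yne-.
Choose the numbering such that numbering from this end puts the triple bond at C-3 rather than C-6.
This places the triple bond between C-3 and C-4; a fluoro group at C-2; an iodo group at C-8.
Prefixes are listed alphabetically: fluoro, iodo.
The name is 2-fluoro-8-iodonon-3-yne.

2-fluoro-8-iodonon-3-yne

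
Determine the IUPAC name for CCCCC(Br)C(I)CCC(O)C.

6-bromo-5-iododecan-2-ol

Counting along the main chain through the –OH group gives 10 carbons: the parent is decane.
An alcohol (–OH) is the principal characteristic group, giving the suffix -ol.
Number the chain so that numbering from this end puts the hydroxyl group at C-2 rather than C-9.
That gives the hydroxyl at C-2; a bromo group at C-6; an iodo group at C-5.
Prefixes are listed alphabetically: bromo, iodo.
The name is 6-bromo-5-iododecan-2-ol.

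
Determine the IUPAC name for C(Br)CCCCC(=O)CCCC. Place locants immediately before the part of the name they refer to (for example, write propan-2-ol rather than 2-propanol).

The longest chain bearing the carbonyl is 10 carbons long (decane).
A ketone (C=O on an internal carbon) is the principal characteristic group, giving the suffix -one.
The numbering direction is chosen so that numbering from this end puts the carbonyl group at C-5 rather than C-6.
This places the carbonyl at C-5; a bromo group at C-10.
Assembling the pieces gives 10-bromodecan-5-one.

10-bromodecan-5-one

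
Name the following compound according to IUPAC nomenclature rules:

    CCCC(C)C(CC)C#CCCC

6-ethyl-7-methyldec-4-yne

The longest carbon chain that includes the multiple bond has 10 carbons, so the parent hydride is decane.
A C≡C triple bond in the chain gives the infix -yne-.
Number the chain so that numbering from this end puts the triple bond at C-4 rather than C-6.
That gives the triple bond between C-4 and C-5; an ethyl group at C-6; a methyl group at C-7.
Substituent prefixes are cited in alphabetical order (multiplying prefixes like di-/tri- are ignored for ordering).
Assembling the pieces gives 6-ethyl-7-methyldec-4-yne.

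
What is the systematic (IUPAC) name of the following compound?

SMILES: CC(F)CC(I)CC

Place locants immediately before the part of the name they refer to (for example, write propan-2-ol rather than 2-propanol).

2-fluoro-4-iodohexane

The longest carbon chain is 6 atoms: the parent is hexane.
The numbering direction is chosen so that the substituent locant set {2,4} is lower than {3,5} at the first point of difference.
This places a fluoro group at C-2; an iodo group at C-4.
Prefixes are listed alphabetically: fluoro, iodo.
Assembling the pieces gives 2-fluoro-4-iodohexane.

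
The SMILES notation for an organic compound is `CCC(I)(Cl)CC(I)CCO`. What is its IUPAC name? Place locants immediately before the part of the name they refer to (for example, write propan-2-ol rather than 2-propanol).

5-chloro-3,5-diiodoheptan-1-ol

The longest chain bearing the –OH group is 7 carbons long (heptane).
The highest-priority functional group is an alcohol (–OH), so the name ends in -ol.
The numbering direction is chosen so that numbering from this end puts the hydroxyl group at C-1 rather than C-7.
This places the hydroxyl at C-1; a chloro group at C-5; iodo groups at C-3 and C-5.
The substituents are ordered alphabetically, ignoring any di-/tri- multipliers.
Putting it together: 5-chloro-3,5-diiodoheptan-1-ol.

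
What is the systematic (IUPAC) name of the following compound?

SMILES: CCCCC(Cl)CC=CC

5-chloronon-2-ene

The longest chain bearing the multiple bond is 9 carbons long (nonane).
A C=C double bond in the chain gives the infix -ene-.
The numbering direction is chosen so that numbering from this end puts the double bond at C-2 rather than C-7.
That gives the double bond between C-2 and C-3; a chloro group at C-5.
The name is 5-chloronon-2-ene.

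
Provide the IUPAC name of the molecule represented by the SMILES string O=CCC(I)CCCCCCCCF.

Counting along the main chain through the –CHO group gives 11 carbons: the parent is undecane.
The highest-priority functional group is an aldehyde (terminal –CHO), so the name ends in -al.
Number the chain so that the aldehyde carbon is C-1 by definition.
With this numbering: a fluoro group at C-11; an iodo group at C-3.
Substituent prefixes are cited in alphabetical order (multiplying prefixes like di-/tri- are ignored for ordering).
Assembling the pieces gives 11-fluoro-3-iodoundecanal.

11-fluoro-3-iodoundecanal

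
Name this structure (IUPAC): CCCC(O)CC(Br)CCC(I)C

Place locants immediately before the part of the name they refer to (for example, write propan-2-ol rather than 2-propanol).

Counting along the main chain through the –OH group gives 10 carbons: the parent is decane.
The highest-priority functional group is an alcohol (–OH), so the name ends in -ol.
The numbering direction is chosen so that numbering from this end puts the hydroxyl group at C-4 rather than C-7.
This places the hydroxyl at C-4; a bromo group at C-6; an iodo group at C-9.
The substituents are ordered alphabetically, ignoring any di-/tri- multipliers.
Assembling the pieces gives 6-bromo-9-iododecan-4-ol.

6-bromo-9-iododecan-4-ol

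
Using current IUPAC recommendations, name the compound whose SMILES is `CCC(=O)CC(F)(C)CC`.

Counting along the main chain through the carbonyl gives 7 carbons: the parent is heptane.
A ketone (C=O on an internal carbon) is the principal characteristic group, giving the suffix -one.
The numbering direction is chosen so that numbering from this end puts the carbonyl group at C-3 rather than C-5.
With this numbering: the carbonyl at C-3; a fluoro group at C-5; a methyl group at C-5.
Substituent prefixes are cited in alphabetical order (multiplying prefixes like di-/tri- are ignored for ordering).
Putting it together: 5-fluoro-5-methylheptan-3-one.

5-fluoro-5-methylheptan-3-one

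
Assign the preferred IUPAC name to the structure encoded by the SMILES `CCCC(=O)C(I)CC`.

Counting along the main chain through the carbonyl gives 7 carbons: the parent is heptane.
A ketone (C=O on an internal carbon) is the principal characteristic group, giving the suffix -one.
Number the chain so that the substituent locant set {3} is lower than {5} at the first point of difference.
That gives the carbonyl at C-4; an iodo group at C-3.
Assembling the pieces gives 3-iodoheptan-4-one.

3-iodoheptan-4-one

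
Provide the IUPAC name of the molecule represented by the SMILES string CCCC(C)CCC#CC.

The longest carbon chain that includes the multiple bond has 9 carbons, so the parent hydride is nonane.
A C≡C triple bond in the chain gives the infix -yne-.
The numbering direction is chosen so that numbering from this end puts the triple bond at C-2 rather than C-7.
With this numbering: the triple bond between C-2 and C-3; a methyl group at C-6.
Putting it together: 6-methylnon-2-yne.

6-methylnon-2-yne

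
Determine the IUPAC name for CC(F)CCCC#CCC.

8-fluoronon-3-yne

The longest carbon chain that includes the multiple bond has 9 carbons, so the parent hydride is nonane.
The chain contains a C≡C triple bond, so the unsaturation ending is -yne.
Number the chain so that numbering from this end puts the triple bond at C-3 rather than C-6.
That gives the triple bond between C-3 and C-4; a fluoro group at C-8.
Putting it together: 8-fluoronon-3-yne.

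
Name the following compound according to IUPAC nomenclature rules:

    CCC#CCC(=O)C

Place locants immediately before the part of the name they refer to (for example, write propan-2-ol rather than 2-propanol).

hept-4-yn-2-one

The longest carbon chain that includes the carbonyl and the multiple bond has 7 carbons, so the parent hydride is heptane.
The principal characteristic group is a ketone (C=O on an internal carbon), named with the suffix -one.
There is one C≡C triple bond, indicated by the ending -yne.
The numbering direction is chosen so that numbering from this end puts the carbonyl group at C-2 rather than C-6.
This places the carbonyl at C-2; the triple bond between C-4 and C-5.
The name is hept-4-yn-2-one.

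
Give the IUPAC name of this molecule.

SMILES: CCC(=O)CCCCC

octan-3-one

The longest carbon chain that includes the carbonyl has 8 carbons, so the parent hydride is octane.
A ketone (C=O on an internal carbon) is the principal characteristic group, giving the suffix -one.
The numbering direction is chosen so that numbering from this end puts the carbonyl group at C-3 rather than C-6.
With this numbering: the carbonyl at C-3.
Assembling the pieces gives octan-3-one.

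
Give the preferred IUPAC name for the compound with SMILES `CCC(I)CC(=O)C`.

4-iodohexan-2-one

The longest chain bearing the carbonyl is 6 carbons long (hexane).
A ketone (C=O on an internal carbon) is the principal characteristic group, giving the suffix -one.
Number the chain so that numbering from this end puts the carbonyl group at C-2 rather than C-5.
With this numbering: the carbonyl at C-2; an iodo group at C-4.
Putting it together: 4-iodohexan-2-one.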